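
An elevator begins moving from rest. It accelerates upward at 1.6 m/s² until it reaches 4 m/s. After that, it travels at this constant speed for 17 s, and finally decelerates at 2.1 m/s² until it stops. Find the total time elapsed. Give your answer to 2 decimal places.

21.40 s

Phase 1 (accelerating): v₀ = 0 m/s, a = 1.6 m/s².
v = v₀ + at → t = (4 − 0) / 1.6 = 2.50 s
v² = v₀² + 2aΔx → Δx = (4² − 0²)/(2·1.6) = 5.00 m

Phase 2 (constant speed): v₀ = 4.00 m/s, a = 0 m/s².
v = v₀ + at = 4.00 + (0)(17) = 4.00 m/s
Δx = v₀t + ½at² = 4.00·17 + 0.5·0·17² = 68.0 m

Phase 3 (decelerating): v₀ = 4.00 m/s, a = -2.1 m/s².
v = v₀ + at → t = (0 − 4.00) / -2.1 = 1.90 s
v² = v₀² + 2aΔx → Δx = (0² − 4.00²)/(2·-2.1) = 3.81 m
Total time = 2.50 + 17.0 + 1.90 = 21.4 s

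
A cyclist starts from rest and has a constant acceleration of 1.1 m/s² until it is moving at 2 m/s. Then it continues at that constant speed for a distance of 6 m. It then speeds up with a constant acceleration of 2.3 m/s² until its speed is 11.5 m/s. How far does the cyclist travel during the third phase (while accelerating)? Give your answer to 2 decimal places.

Phase 1 (accelerating): v₀ = 0 m/s, a = 1.1 m/s².
v = v₀ + at → t = (2 − 0) / 1.1 = 1.82 s
v² = v₀² + 2aΔx → Δx = (2² − 0²)/(2·1.1) = 1.82 m

Phase 2 (constant speed): v₀ = 2.00 m/s, a = 0 m/s².
Constant speed: t = d/v = 6/2.00 = 3.00 s

Phase 3 (accelerating): v₀ = 2.00 m/s, a = 2.3 m/s².
v = v₀ + at → t = (11.5 − 2.00) / 2.3 = 4.13 s
v² = v₀² + 2aΔx → Δx = (11.5² − 2.00²)/(2·2.3) = 27.9 m
Distance in phase 3 = 27.9 m

27.88 m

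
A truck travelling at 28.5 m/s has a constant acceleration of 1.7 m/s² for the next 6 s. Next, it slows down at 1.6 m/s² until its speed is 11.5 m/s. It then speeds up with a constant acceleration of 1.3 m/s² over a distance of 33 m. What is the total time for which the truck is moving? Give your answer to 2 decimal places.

25.51 s

Phase 1 (accelerating): v₀ = 28.5 m/s, a = 1.7 m/s².
v = v₀ + at = 28.5 + (1.7)(6) = 38.7 m/s
Δx = v₀t + ½at² = 28.5·6 + 0.5·1.7·6² = 202 m

Phase 2 (decelerating): v₀ = 38.7 m/s, a = -1.6 m/s².
v = v₀ + at → t = (11.5 − 38.7) / -1.6 = 17.0 s
v² = v₀² + 2aΔx → Δx = (11.5² − 38.7²)/(2·-1.6) = 427 m

Phase 3 (accelerating): v₀ = 11.5 m/s, a = 1.3 m/s².
v² = v₀² + 2aΔx = 11.5² + 2·1.3·33 = 218 → v = 14.8 m/s
t = (v − v₀)/a = (14.8 − 11.5)/1.3 = 2.51 s
Total time = 6.00 + 17.0 + 2.51 = 25.5 s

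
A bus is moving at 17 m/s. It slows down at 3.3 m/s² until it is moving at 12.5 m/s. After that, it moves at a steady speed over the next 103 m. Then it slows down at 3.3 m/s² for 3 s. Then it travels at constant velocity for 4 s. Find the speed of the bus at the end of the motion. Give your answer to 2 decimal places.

2.60 m/s

Phase 1 (decelerating): v₀ = 17.0 m/s, a = -3.3 m/s².
v = v₀ + at → t = (12.5 − 17.0) / -3.3 = 1.36 s
v² = v₀² + 2aΔx → Δx = (12.5² − 17.0²)/(2·-3.3) = 20.1 m

Phase 2 (constant speed): v₀ = 12.5 m/s, a = 0 m/s².
Constant speed: t = d/v = 103/12.5 = 8.24 s

Phase 3 (decelerating): v₀ = 12.5 m/s, a = -3.3 m/s².
v = v₀ + at = 12.5 + (-3.3)(3) = 2.60 m/s
Δx = v₀t + ½at² = 12.5·3 + 0.5·-3.3·3² = 22.7 m

Phase 4 (constant speed): v₀ = 2.60 m/s, a = 0 m/s².
v = v₀ + at = 2.60 + (0)(4) = 2.60 m/s
Δx = v₀t + ½at² = 2.60·4 + 0.5·0·4² = 10.4 m
Final speed = 2.60 m/s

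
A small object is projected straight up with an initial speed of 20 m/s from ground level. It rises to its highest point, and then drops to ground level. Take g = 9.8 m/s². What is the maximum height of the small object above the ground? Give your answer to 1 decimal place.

Phase 1 (rising): v₀ = 20.0 m/s, a = -9.8 m/s².
v = v₀ + at → t = (0 − 20.0) / -9.8 = 2.04 s
v² = v₀² + 2aΔx → Δx = (0² − 20.0²)/(2·-9.8) = 20.4 m
Maximum height = 20.4 m

20.4 m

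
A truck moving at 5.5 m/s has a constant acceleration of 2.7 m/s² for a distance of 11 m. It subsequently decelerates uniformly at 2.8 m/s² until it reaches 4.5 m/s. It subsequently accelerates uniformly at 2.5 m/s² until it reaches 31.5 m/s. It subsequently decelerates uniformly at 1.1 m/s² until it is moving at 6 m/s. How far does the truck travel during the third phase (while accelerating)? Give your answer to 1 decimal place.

194.4 m

Phase 1 (accelerating): v₀ = 5.50 m/s, a = 2.7 m/s².
v² = v₀² + 2aΔx = 5.50² + 2·2.7·11 = 89.7 → v = 9.47 m/s
t = (v − v₀)/a = (9.47 − 5.50)/2.7 = 1.47 s

Phase 2 (decelerating): v₀ = 9.47 m/s, a = -2.8 m/s².
v = v₀ + at → t = (4.5 − 9.47) / -2.8 = 1.77 s
v² = v₀² + 2aΔx → Δx = (4.5² − 9.47²)/(2·-2.8) = 12.4 m

Phase 3 (accelerating): v₀ = 4.50 m/s, a = 2.5 m/s².
v = v₀ + at → t = (31.5 − 4.50) / 2.5 = 10.8 s
v² = v₀² + 2aΔx → Δx = (31.5² − 4.50²)/(2·2.5) = 194 m
Distance in phase 3 = 194 m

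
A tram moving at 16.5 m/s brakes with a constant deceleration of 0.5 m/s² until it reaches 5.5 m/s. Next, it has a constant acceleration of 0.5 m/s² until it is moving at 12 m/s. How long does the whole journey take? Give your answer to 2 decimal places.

Phase 1 (decelerating): v₀ = 16.5 m/s, a = -0.5 m/s².
v = v₀ + at → t = (5.5 − 16.5) / -0.5 = 22.0 s
v² = v₀² + 2aΔx → Δx = (5.5² − 16.5²)/(2·-0.5) = 242 m

Phase 2 (accelerating): v₀ = 5.50 m/s, a = 0.5 m/s².
v = v₀ + at → t = (12 − 5.50) / 0.5 = 13.0 s
v² = v₀² + 2aΔx → Δx = (12² − 5.50²)/(2·0.5) = 114 m
Total time = 22.0 + 13.0 = 35.0 s

35.00 s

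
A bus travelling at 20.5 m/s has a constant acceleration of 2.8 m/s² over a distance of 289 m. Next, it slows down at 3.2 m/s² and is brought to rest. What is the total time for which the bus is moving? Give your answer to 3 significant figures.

22.9 s

Phase 1 (accelerating): v₀ = 20.5 m/s, a = 2.8 m/s².
v² = v₀² + 2aΔx = 20.5² + 2·2.8·289 = 2040 → v = 45.2 m/s
t = (v − v₀)/a = (45.2 − 20.5)/2.8 = 8.80 s

Phase 2 (decelerating): v₀ = 45.2 m/s, a = -3.2 m/s².
v = v₀ + at → t = (0 − 45.2) / -3.2 = 14.1 s
v² = v₀² + 2aΔx → Δx = (0² − 45.2²)/(2·-3.2) = 319 m
Total time = 8.80 + 14.1 = 22.9 s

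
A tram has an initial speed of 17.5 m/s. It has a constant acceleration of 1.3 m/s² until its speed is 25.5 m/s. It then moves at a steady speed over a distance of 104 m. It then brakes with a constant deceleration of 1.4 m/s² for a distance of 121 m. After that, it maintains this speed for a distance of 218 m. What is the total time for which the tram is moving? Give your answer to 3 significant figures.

Phase 1 (accelerating): v₀ = 17.5 m/s, a = 1.3 m/s².
v = v₀ + at → t = (25.5 − 17.5) / 1.3 = 6.15 s
v² = v₀² + 2aΔx → Δx = (25.5² − 17.5²)/(2·1.3) = 132 m

Phase 2 (constant speed): v₀ = 25.5 m/s, a = 0 m/s².
Constant speed: t = d/v = 104/25.5 = 4.08 s

Phase 3 (decelerating): v₀ = 25.5 m/s, a = -1.4 m/s².
v² = v₀² + 2aΔx = 25.5² + 2·-1.4·121 = 311 → v = 17.6 m/s
t = (v − v₀)/a = (17.6 − 25.5)/-1.4 = 5.61 s

Phase 4 (constant speed): v₀ = 17.6 m/s, a = 0 m/s².
Constant speed: t = d/v = 218/17.6 = 12.4 s
Total time = 6.15 + 4.08 + 5.61 + 12.4 = 28.2 s

28.2 s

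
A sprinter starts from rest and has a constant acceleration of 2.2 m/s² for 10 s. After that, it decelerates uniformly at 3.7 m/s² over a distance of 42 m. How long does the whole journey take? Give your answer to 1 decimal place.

12.4 s

Phase 1 (accelerating): v₀ = 0 m/s, a = 2.2 m/s².
v = v₀ + at = 0 + (2.2)(10) = 22.0 m/s
Δx = v₀t + ½at² = 0·10 + 0.5·2.2·10² = 110 m

Phase 2 (decelerating): v₀ = 22.0 m/s, a = -3.7 m/s².
v² = v₀² + 2aΔx = 22.0² + 2·-3.7·42 = 173 → v = 13.2 m/s
t = (v − v₀)/a = (13.2 − 22.0)/-3.7 = 2.39 s
Total time = 10.0 + 2.39 = 12.4 s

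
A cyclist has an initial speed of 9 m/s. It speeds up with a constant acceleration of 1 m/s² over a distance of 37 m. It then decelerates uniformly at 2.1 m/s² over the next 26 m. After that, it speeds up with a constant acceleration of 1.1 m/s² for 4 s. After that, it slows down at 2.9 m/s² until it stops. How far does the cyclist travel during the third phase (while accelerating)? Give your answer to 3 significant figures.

Phase 1 (accelerating): v₀ = 9.00 m/s, a = 1 m/s².
v² = v₀² + 2aΔx = 9.00² + 2·1·37 = 155 → v = 12.4 m/s
t = (v − v₀)/a = (12.4 − 9.00)/1 = 3.45 s

Phase 2 (decelerating): v₀ = 12.4 m/s, a = -2.1 m/s².
v² = v₀² + 2aΔx = 12.4² + 2·-2.1·26 = 45.8 → v = 6.77 m/s
t = (v − v₀)/a = (6.77 − 12.4)/-2.1 = 2.71 s

Phase 3 (accelerating): v₀ = 6.77 m/s, a = 1.1 m/s².
v = v₀ + at = 6.77 + (1.1)(4) = 11.2 m/s
Δx = v₀t + ½at² = 6.77·4 + 0.5·1.1·4² = 35.9 m
Distance in phase 3 = 35.9 m

35.9 m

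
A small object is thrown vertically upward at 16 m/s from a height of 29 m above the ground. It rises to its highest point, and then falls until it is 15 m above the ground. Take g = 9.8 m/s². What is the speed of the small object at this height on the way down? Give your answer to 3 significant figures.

Phase 1 (rising): v₀ = 16.0 m/s, a = -9.8 m/s².
v = v₀ + at → t = (0 − 16.0) / -9.8 = 1.63 s
v² = v₀² + 2aΔx → Δx = (0² − 16.0²)/(2·-9.8) = 13.1 m

Phase 2 (falling): v₀ = 0 m/s, a = -9.8 m/s².
Falls 27.1 m from rest: t = √(2·27.1/9.8) = 2.35 s; v = g·t = 23.0 m/s.
Final speed = 23.0 m/s

23.0 m/s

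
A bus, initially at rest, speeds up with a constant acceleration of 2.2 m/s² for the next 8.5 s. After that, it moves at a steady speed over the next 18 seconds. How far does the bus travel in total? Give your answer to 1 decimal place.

Phase 1 (accelerating): v₀ = 0 m/s, a = 2.2 m/s².
v = v₀ + at = 0 + (2.2)(8.5) = 18.7 m/s
Δx = v₀t + ½at² = 0·8.5 + 0.5·2.2·8.5² = 79.5 m

Phase 2 (constant speed): v₀ = 18.7 m/s, a = 0 m/s².
v = v₀ + at = 18.7 + (0)(18) = 18.7 m/s
Δx = v₀t + ½at² = 18.7·18 + 0.5·0·18² = 337 m
Total distance = 79.5 + 337 = 416 m

416.1 m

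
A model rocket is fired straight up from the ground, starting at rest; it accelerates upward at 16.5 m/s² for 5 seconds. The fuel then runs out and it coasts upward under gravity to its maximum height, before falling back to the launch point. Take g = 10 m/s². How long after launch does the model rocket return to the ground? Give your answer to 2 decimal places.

Phase 1 (powered ascent): v₀ = 0 m/s, a = 16.5 m/s².
v = v₀ + at = 0 + (16.5)(5) = 82.5 m/s
Δx = v₀t + ½at² = 0·5 + 0.5·16.5·5² = 206 m

Phase 2 (coasting upward): v₀ = 82.5 m/s, a = -10 m/s².
v = v₀ + at → t = (0 − 82.5) / -10 = 8.25 s
v² = v₀² + 2aΔx → Δx = (0² − 82.5²)/(2·-10) = 340 m

Phase 3 (free fall): v₀ = 0 m/s, a = -10 m/s².
Falls 547 m from rest: t = √(2·547/10) = 10.5 s; v = g·t = 105 m/s.
Total time = 5.00 + 8.25 + 10.5 = 23.7 s

23.71 s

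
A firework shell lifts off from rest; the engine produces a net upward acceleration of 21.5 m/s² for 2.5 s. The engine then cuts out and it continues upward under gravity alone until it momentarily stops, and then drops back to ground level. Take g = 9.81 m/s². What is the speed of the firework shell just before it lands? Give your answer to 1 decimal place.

Phase 1 (powered ascent): v₀ = 0 m/s, a = 21.5 m/s².
v = v₀ + at = 0 + (21.5)(2.5) = 53.8 m/s
Δx = v₀t + ½at² = 0·2.5 + 0.5·21.5·2.5² = 67.2 m

Phase 2 (coasting upward): v₀ = 53.8 m/s, a = -9.81 m/s².
v = v₀ + at → t = (0 − 53.8) / -9.81 = 5.48 s
v² = v₀² + 2aΔx → Δx = (0² − 53.8²)/(2·-9.81) = 147 m

Phase 3 (free fall): v₀ = 0 m/s, a = -9.81 m/s².
Falls 214 m from rest: t = √(2·214/9.81) = 6.61 s; v = g·t = 64.9 m/s.
Impact speed = 64.9 m/s

64.9 m/s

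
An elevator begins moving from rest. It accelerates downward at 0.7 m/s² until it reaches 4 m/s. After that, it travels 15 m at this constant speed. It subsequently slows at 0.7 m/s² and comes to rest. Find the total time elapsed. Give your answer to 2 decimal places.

15.18 s

Phase 1 (accelerating): v₀ = 0 m/s, a = 0.7 m/s².
v = v₀ + at → t = (4 − 0) / 0.7 = 5.71 s
v² = v₀² + 2aΔx → Δx = (4² − 0²)/(2·0.7) = 11.4 m

Phase 2 (constant speed): v₀ = 4.00 m/s, a = 0 m/s².
Constant speed: t = d/v = 15/4.00 = 3.75 s

Phase 3 (decelerating): v₀ = 4.00 m/s, a = -0.7 m/s².
v = v₀ + at → t = (0 − 4.00) / -0.7 = 5.71 s
v² = v₀² + 2aΔx → Δx = (0² − 4.00²)/(2·-0.7) = 11.4 m
Total time = 5.71 + 3.75 + 5.71 = 15.2 s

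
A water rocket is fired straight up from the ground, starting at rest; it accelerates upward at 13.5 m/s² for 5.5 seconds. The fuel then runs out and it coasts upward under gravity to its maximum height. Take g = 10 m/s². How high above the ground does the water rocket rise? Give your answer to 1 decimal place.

Phase 1 (powered ascent): v₀ = 0 m/s, a = 13.5 m/s².
v = v₀ + at = 0 + (13.5)(5.5) = 74.2 m/s
Δx = v₀t + ½at² = 0·5.5 + 0.5·13.5·5.5² = 204 m

Phase 2 (coasting upward): v₀ = 74.2 m/s, a = -10 m/s².
v = v₀ + at → t = (0 − 74.2) / -10 = 7.42 s
v² = v₀² + 2aΔx → Δx = (0² − 74.2²)/(2·-10) = 276 m
Maximum height = 204 + 276 = 480 m

479.8 m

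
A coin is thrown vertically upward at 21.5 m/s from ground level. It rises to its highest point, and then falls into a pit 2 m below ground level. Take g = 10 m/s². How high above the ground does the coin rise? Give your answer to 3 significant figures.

Phase 1 (rising): v₀ = 21.5 m/s, a = -10 m/s².
v = v₀ + at → t = (0 − 21.5) / -10 = 2.15 s
v² = v₀² + 2aΔx → Δx = (0² − 21.5²)/(2·-10) = 23.1 m
Maximum height = 23.1 m

23.1 m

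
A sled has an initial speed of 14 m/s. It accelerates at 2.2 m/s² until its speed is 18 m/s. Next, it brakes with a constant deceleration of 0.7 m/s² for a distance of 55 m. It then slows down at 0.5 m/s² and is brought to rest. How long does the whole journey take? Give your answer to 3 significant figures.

Phase 1 (accelerating): v₀ = 14.0 m/s, a = 2.2 m/s².
v = v₀ + at → t = (18 − 14.0) / 2.2 = 1.82 s
v² = v₀² + 2aΔx → Δx = (18² − 14.0²)/(2·2.2) = 29.1 m

Phase 2 (decelerating): v₀ = 18.0 m/s, a = -0.7 m/s².
v² = v₀² + 2aΔx = 18.0² + 2·-0.7·55 = 247 → v = 15.7 m/s
t = (v − v₀)/a = (15.7 − 18.0)/-0.7 = 3.26 s

Phase 3 (decelerating): v₀ = 15.7 m/s, a = -0.5 m/s².
v = v₀ + at → t = (0 − 15.7) / -0.5 = 31.4 s
v² = v₀² + 2aΔx → Δx = (0² − 15.7²)/(2·-0.5) = 247 m
Total time = 1.82 + 3.26 + 31.4 = 36.5 s

36.5 s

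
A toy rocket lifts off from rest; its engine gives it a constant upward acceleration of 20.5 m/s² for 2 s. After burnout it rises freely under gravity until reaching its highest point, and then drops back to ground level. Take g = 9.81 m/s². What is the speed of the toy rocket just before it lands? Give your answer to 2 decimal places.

49.85 m/s

Phase 1 (powered ascent): v₀ = 0 m/s, a = 20.5 m/s².
v = v₀ + at = 0 + (20.5)(2) = 41.0 m/s
Δx = v₀t + ½at² = 0·2 + 0.5·20.5·2² = 41.0 m

Phase 2 (coasting upward): v₀ = 41.0 m/s, a = -9.81 m/s².
v = v₀ + at → t = (0 − 41.0) / -9.81 = 4.18 s
v² = v₀² + 2aΔx → Δx = (0² − 41.0²)/(2·-9.81) = 85.7 m

Phase 3 (free fall): v₀ = 0 m/s, a = -9.81 m/s².
Falls 127 m from rest: t = √(2·127/9.81) = 5.08 s; v = g·t = 49.9 m/s.
Impact speed = 49.9 m/s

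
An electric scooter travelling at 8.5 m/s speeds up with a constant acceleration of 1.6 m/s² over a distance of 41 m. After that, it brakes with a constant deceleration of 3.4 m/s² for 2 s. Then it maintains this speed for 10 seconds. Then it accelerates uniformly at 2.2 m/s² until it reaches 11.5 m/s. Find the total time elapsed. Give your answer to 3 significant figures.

17.4 s

Phase 1 (accelerating): v₀ = 8.50 m/s, a = 1.6 m/s².
v² = v₀² + 2aΔx = 8.50² + 2·1.6·41 = 203 → v = 14.3 m/s
t = (v − v₀)/a = (14.3 − 8.50)/1.6 = 3.60 s

Phase 2 (decelerating): v₀ = 14.3 m/s, a = -3.4 m/s².
v = v₀ + at = 14.3 + (-3.4)(2) = 7.46 m/s
Δx = v₀t + ½at² = 14.3·2 + 0.5·-3.4·2² = 21.7 m

Phase 3 (constant speed): v₀ = 7.46 m/s, a = 0 m/s².
v = v₀ + at = 7.46 + (0)(10) = 7.46 m/s
Δx = v₀t + ½at² = 7.46·10 + 0.5·0·10² = 74.6 m

Phase 4 (accelerating): v₀ = 7.46 m/s, a = 2.2 m/s².
v = v₀ + at → t = (11.5 − 7.46) / 2.2 = 1.83 s
v² = v₀² + 2aΔx → Δx = (11.5² − 7.46²)/(2·2.2) = 17.4 m
Total time = 3.60 + 2.00 + 10.0 + 1.83 = 17.4 s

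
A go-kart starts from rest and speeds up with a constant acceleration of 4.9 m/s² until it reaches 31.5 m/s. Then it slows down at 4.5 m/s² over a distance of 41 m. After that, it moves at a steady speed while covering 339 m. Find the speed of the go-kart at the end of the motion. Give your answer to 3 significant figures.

25.0 m/s

Phase 1 (accelerating): v₀ = 0 m/s, a = 4.9 m/s².
v = v₀ + at → t = (31.5 − 0) / 4.9 = 6.43 s
v² = v₀² + 2aΔx → Δx = (31.5² − 0²)/(2·4.9) = 101 m

Phase 2 (decelerating): v₀ = 31.5 m/s, a = -4.5 m/s².
v² = v₀² + 2aΔx = 31.5² + 2·-4.5·41 = 623 → v = 25.0 m/s
t = (v − v₀)/a = (25.0 − 31.5)/-4.5 = 1.45 s

Phase 3 (constant speed): v₀ = 25.0 m/s, a = 0 m/s².
Constant speed: t = d/v = 339/25.0 = 13.6 s
Final speed = 25.0 m/s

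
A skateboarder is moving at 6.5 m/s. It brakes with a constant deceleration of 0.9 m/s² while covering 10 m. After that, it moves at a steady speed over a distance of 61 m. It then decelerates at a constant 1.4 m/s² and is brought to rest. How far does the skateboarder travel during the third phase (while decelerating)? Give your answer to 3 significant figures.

Phase 1 (decelerating): v₀ = 6.50 m/s, a = -0.9 m/s².
v² = v₀² + 2aΔx = 6.50² + 2·-0.9·10 = 24.2 → v = 4.92 m/s
t = (v − v₀)/a = (4.92 − 6.50)/-0.9 = 1.75 s

Phase 2 (constant speed): v₀ = 4.92 m/s, a = 0 m/s².
Constant speed: t = d/v = 61/4.92 = 12.4 s

Phase 3 (decelerating): v₀ = 4.92 m/s, a = -1.4 m/s².
v = v₀ + at → t = (0 − 4.92) / -1.4 = 3.52 s
v² = v₀² + 2aΔx → Δx = (0² − 4.92²)/(2·-1.4) = 8.66 m
Distance in phase 3 = 8.66 m

8.66 m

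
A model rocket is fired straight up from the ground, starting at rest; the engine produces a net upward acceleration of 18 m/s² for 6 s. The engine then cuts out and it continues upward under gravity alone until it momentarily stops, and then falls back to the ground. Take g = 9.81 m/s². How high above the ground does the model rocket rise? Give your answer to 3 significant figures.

Phase 1 (powered ascent): v₀ = 0 m/s, a = 18 m/s².
v = v₀ + at = 0 + (18)(6) = 108 m/s
Δx = v₀t + ½at² = 0·6 + 0.5·18·6² = 324 m

Phase 2 (coasting upward): v₀ = 108 m/s, a = -9.81 m/s².
v = v₀ + at → t = (0 − 108) / -9.81 = 11.0 s
v² = v₀² + 2aΔx → Δx = (0² − 108²)/(2·-9.81) = 594 m
Maximum height = 324 + 594 = 918 m

918 m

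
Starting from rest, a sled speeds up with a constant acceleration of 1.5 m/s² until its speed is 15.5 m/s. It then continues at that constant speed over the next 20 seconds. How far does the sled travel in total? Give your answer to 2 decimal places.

Phase 1 (accelerating): v₀ = 0 m/s, a = 1.5 m/s².
v = v₀ + at → t = (15.5 − 0) / 1.5 = 10.3 s
v² = v₀² + 2aΔx → Δx = (15.5² − 0²)/(2·1.5) = 80.1 m

Phase 2 (constant speed): v₀ = 15.5 m/s, a = 0 m/s².
v = v₀ + at = 15.5 + (0)(20) = 15.5 m/s
Δx = v₀t + ½at² = 15.5·20 + 0.5·0·20² = 310 m
Total distance = 80.1 + 310 = 390 m

390.08 m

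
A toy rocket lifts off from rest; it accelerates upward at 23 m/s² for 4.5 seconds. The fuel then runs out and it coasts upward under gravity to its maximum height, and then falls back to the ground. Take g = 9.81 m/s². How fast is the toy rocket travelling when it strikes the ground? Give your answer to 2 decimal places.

Phase 1 (powered ascent): v₀ = 0 m/s, a = 23 m/s².
v = v₀ + at = 0 + (23)(4.5) = 104 m/s
Δx = v₀t + ½at² = 0·4.5 + 0.5·23·4.5² = 233 m

Phase 2 (coasting upward): v₀ = 104 m/s, a = -9.81 m/s².
v = v₀ + at → t = (0 − 104) / -9.81 = 10.6 s
v² = v₀² + 2aΔx → Δx = (0² − 104²)/(2·-9.81) = 546 m

Phase 3 (free fall): v₀ = 0 m/s, a = -9.81 m/s².
Falls 779 m from rest: t = √(2·779/9.81) = 12.6 s; v = g·t = 124 m/s.
Impact speed = 124 m/s

123.62 m/s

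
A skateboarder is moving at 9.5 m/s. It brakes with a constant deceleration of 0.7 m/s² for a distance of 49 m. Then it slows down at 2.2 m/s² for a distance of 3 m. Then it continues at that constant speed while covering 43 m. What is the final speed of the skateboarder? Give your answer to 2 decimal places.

Phase 1 (decelerating): v₀ = 9.50 m/s, a = -0.7 m/s².
v² = v₀² + 2aΔx = 9.50² + 2·-0.7·49 = 21.7 → v = 4.65 m/s
t = (v − v₀)/a = (4.65 − 9.50)/-0.7 = 6.92 s

Phase 2 (decelerating): v₀ = 4.65 m/s, a = -2.2 m/s².
v² = v₀² + 2aΔx = 4.65² + 2·-2.2·3 = 8.45 → v = 2.91 m/s
t = (v − v₀)/a = (2.91 − 4.65)/-2.2 = 0.794 s

Phase 3 (constant speed): v₀ = 2.91 m/s, a = 0 m/s².
Constant speed: t = d/v = 43/2.91 = 14.8 s
Final speed = 2.91 m/s

2.91 m/s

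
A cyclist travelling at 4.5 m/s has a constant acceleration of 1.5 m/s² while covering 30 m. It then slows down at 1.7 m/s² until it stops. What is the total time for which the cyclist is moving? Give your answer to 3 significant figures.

10.2 s

Phase 1 (accelerating): v₀ = 4.50 m/s, a = 1.5 m/s².
v² = v₀² + 2aΔx = 4.50² + 2·1.5·30 = 110 → v = 10.5 m/s
t = (v − v₀)/a = (10.5 − 4.50)/1.5 = 4.00 s

Phase 2 (decelerating): v₀ = 10.5 m/s, a = -1.7 m/s².
v = v₀ + at → t = (0 − 10.5) / -1.7 = 6.18 s
v² = v₀² + 2aΔx → Δx = (0² − 10.5²)/(2·-1.7) = 32.4 m
Total time = 4.00 + 6.18 = 10.2 s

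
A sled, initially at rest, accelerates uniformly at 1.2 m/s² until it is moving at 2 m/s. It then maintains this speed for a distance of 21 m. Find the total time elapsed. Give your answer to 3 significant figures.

Phase 1 (accelerating): v₀ = 0 m/s, a = 1.2 m/s².
v = v₀ + at → t = (2 − 0) / 1.2 = 1.67 s
v² = v₀² + 2aΔx → Δx = (2² − 0²)/(2·1.2) = 1.67 m

Phase 2 (constant speed): v₀ = 2.00 m/s, a = 0 m/s².
Constant speed: t = d/v = 21/2.00 = 10.5 s
Total time = 1.67 + 10.5 = 12.2 s

12.2 s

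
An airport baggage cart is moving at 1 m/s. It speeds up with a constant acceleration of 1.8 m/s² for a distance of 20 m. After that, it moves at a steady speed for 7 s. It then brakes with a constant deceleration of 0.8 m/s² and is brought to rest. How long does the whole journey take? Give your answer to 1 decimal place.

21.9 s

Phase 1 (accelerating): v₀ = 1.00 m/s, a = 1.8 m/s².
v² = v₀² + 2aΔx = 1.00² + 2·1.8·20 = 73.0 → v = 8.54 m/s
t = (v − v₀)/a = (8.54 − 1.00)/1.8 = 4.19 s

Phase 2 (constant speed): v₀ = 8.54 m/s, a = 0 m/s².
v = v₀ + at = 8.54 + (0)(7) = 8.54 m/s
Δx = v₀t + ½at² = 8.54·7 + 0.5·0·7² = 59.8 m

Phase 3 (decelerating): v₀ = 8.54 m/s, a = -0.8 m/s².
v = v₀ + at → t = (0 − 8.54) / -0.8 = 10.7 s
v² = v₀² + 2aΔx → Δx = (0² − 8.54²)/(2·-0.8) = 45.6 m
Total time = 4.19 + 7.00 + 10.7 = 21.9 s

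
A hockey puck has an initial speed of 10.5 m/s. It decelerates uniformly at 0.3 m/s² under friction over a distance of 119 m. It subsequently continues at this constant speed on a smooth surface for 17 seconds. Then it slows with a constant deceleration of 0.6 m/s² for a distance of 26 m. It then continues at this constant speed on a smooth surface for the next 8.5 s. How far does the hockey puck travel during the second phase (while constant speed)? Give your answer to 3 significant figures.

106 m

Phase 1 (decelerating): v₀ = 10.5 m/s, a = -0.3 m/s².
v² = v₀² + 2aΔx = 10.5² + 2·-0.3·119 = 38.9 → v = 6.23 m/s
t = (v − v₀)/a = (6.23 − 10.5)/-0.3 = 14.2 s

Phase 2 (constant speed): v₀ = 6.23 m/s, a = 0 m/s².
v = v₀ + at = 6.23 + (0)(17) = 6.23 m/s
Δx = v₀t + ½at² = 6.23·17 + 0.5·0·17² = 106 m
Distance in phase 2 = 106 m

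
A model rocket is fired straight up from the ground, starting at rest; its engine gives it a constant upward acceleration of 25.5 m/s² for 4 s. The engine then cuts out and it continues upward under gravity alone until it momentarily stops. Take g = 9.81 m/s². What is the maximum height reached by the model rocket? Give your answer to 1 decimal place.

734.3 m

Phase 1 (powered ascent): v₀ = 0 m/s, a = 25.5 m/s².
v = v₀ + at = 0 + (25.5)(4) = 102 m/s
Δx = v₀t + ½at² = 0·4 + 0.5·25.5·4² = 204 m

Phase 2 (coasting upward): v₀ = 102 m/s, a = -9.81 m/s².
v = v₀ + at → t = (0 − 102) / -9.81 = 10.4 s
v² = v₀² + 2aΔx → Δx = (0² − 102²)/(2·-9.81) = 530 m
Maximum height = 204 + 530 = 734 m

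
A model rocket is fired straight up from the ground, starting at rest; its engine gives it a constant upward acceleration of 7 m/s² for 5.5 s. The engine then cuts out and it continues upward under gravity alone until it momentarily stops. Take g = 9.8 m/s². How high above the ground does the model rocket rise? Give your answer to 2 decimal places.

Phase 1 (powered ascent): v₀ = 0 m/s, a = 7 m/s².
v = v₀ + at = 0 + (7)(5.5) = 38.5 m/s
Δx = v₀t + ½at² = 0·5.5 + 0.5·7·5.5² = 106 m

Phase 2 (coasting upward): v₀ = 38.5 m/s, a = -9.8 m/s².
v = v₀ + at → t = (0 − 38.5) / -9.8 = 3.93 s
v² = v₀² + 2aΔx → Δx = (0² − 38.5²)/(2·-9.8) = 75.6 m
Maximum height = 106 + 75.6 = 182 m

181.50 m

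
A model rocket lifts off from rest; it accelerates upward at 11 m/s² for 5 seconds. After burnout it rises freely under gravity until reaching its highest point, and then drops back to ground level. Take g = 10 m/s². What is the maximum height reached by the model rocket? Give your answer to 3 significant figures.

Phase 1 (powered ascent): v₀ = 0 m/s, a = 11 m/s².
v = v₀ + at = 0 + (11)(5) = 55.0 m/s
Δx = v₀t + ½at² = 0·5 + 0.5·11·5² = 138 m

Phase 2 (coasting upward): v₀ = 55.0 m/s, a = -10 m/s².
v = v₀ + at → t = (0 − 55.0) / -10 = 5.50 s
v² = v₀² + 2aΔx → Δx = (0² − 55.0²)/(2·-10) = 151 m
Maximum height = 138 + 151 = 289 m

289 m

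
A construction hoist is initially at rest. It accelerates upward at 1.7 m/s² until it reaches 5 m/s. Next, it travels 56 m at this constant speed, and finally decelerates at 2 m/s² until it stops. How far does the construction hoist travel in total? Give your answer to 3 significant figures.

Phase 1 (accelerating): v₀ = 0 m/s, a = 1.7 m/s².
v = v₀ + at → t = (5 − 0) / 1.7 = 2.94 s
v² = v₀² + 2aΔx → Δx = (5² − 0²)/(2·1.7) = 7.35 m

Phase 2 (constant speed): v₀ = 5.00 m/s, a = 0 m/s².
Constant speed: t = d/v = 56/5.00 = 11.2 s

Phase 3 (decelerating): v₀ = 5.00 m/s, a = -2 m/s².
v = v₀ + at → t = (0 − 5.00) / -2 = 2.50 s
v² = v₀² + 2aΔx → Δx = (0² − 5.00²)/(2·-2) = 6.25 m
Total distance = 7.35 + 56.0 + 6.25 = 69.6 m

69.6 m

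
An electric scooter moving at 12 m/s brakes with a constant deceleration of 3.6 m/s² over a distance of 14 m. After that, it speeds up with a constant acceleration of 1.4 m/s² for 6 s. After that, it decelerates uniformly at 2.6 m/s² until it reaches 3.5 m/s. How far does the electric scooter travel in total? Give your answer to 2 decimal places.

Phase 1 (decelerating): v₀ = 12.0 m/s, a = -3.6 m/s².
v² = v₀² + 2aΔx = 12.0² + 2·-3.6·14 = 43.2 → v = 6.57 m/s
t = (v − v₀)/a = (6.57 − 12.0)/-3.6 = 1.51 s

Phase 2 (accelerating): v₀ = 6.57 m/s, a = 1.4 m/s².
v = v₀ + at = 6.57 + (1.4)(6) = 15.0 m/s
Δx = v₀t + ½at² = 6.57·6 + 0.5·1.4·6² = 64.6 m

Phase 3 (decelerating): v₀ = 15.0 m/s, a = -2.6 m/s².
v = v₀ + at → t = (3.5 − 15.0) / -2.6 = 4.41 s
v² = v₀² + 2aΔx → Δx = (3.5² − 15.0²)/(2·-2.6) = 40.8 m
Total distance = 14.0 + 64.6 + 40.8 = 119 m

119.39 m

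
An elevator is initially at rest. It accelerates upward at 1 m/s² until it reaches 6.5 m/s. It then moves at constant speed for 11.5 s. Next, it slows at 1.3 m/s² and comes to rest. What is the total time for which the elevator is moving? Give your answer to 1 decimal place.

Phase 1 (accelerating): v₀ = 0 m/s, a = 1 m/s².
v = v₀ + at → t = (6.5 − 0) / 1 = 6.50 s
v² = v₀² + 2aΔx → Δx = (6.5² − 0²)/(2·1) = 21.1 m

Phase 2 (constant speed): v₀ = 6.50 m/s, a = 0 m/s².
v = v₀ + at = 6.50 + (0)(11.5) = 6.50 m/s
Δx = v₀t + ½at² = 6.50·11.5 + 0.5·0·11.5² = 74.8 m

Phase 3 (decelerating): v₀ = 6.50 m/s, a = -1.3 m/s².
v = v₀ + at → t = (0 − 6.50) / -1.3 = 5.00 s
v² = v₀² + 2aΔx → Δx = (0² − 6.50²)/(2·-1.3) = 16.2 m
Total time = 6.50 + 11.5 + 5.00 = 23.0 s

23.0 s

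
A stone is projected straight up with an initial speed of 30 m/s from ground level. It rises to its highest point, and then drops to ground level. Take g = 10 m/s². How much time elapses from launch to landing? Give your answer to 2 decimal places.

6.00 s

Phase 1 (rising): v₀ = 30.0 m/s, a = -10 m/s².
v = v₀ + at → t = (0 − 30.0) / -10 = 3.00 s
v² = v₀² + 2aΔx → Δx = (0² − 30.0²)/(2·-10) = 45.0 m

Phase 2 (falling): v₀ = 0 m/s, a = -10 m/s².
Falls 45.0 m from rest: t = √(2·45.0/10) = 3.00 s; v = g·t = 30.0 m/s.
Total time = 3.00 + 3.00 = 6.00 s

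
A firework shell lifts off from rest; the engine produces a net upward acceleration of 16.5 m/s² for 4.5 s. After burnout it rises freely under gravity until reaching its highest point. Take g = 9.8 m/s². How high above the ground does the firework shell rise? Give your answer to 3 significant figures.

Phase 1 (powered ascent): v₀ = 0 m/s, a = 16.5 m/s².
v = v₀ + at = 0 + (16.5)(4.5) = 74.2 m/s
Δx = v₀t + ½at² = 0·4.5 + 0.5·16.5·4.5² = 167 m

Phase 2 (coasting upward): v₀ = 74.2 m/s, a = -9.8 m/s².
v = v₀ + at → t = (0 − 74.2) / -9.8 = 7.58 s
v² = v₀² + 2aΔx → Δx = (0² − 74.2²)/(2·-9.8) = 281 m
Maximum height = 167 + 281 = 448 m

448 m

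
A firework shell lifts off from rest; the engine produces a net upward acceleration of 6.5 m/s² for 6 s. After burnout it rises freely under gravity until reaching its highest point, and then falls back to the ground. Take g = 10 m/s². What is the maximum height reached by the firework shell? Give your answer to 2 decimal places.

Phase 1 (powered ascent): v₀ = 0 m/s, a = 6.5 m/s².
v = v₀ + at = 0 + (6.5)(6) = 39.0 m/s
Δx = v₀t + ½at² = 0·6 + 0.5·6.5·6² = 117 m

Phase 2 (coasting upward): v₀ = 39.0 m/s, a = -10 m/s².
v = v₀ + at → t = (0 − 39.0) / -10 = 3.90 s
v² = v₀² + 2aΔx → Δx = (0² − 39.0²)/(2·-10) = 76.0 m
Maximum height = 117 + 76.0 = 193 m

193.05 m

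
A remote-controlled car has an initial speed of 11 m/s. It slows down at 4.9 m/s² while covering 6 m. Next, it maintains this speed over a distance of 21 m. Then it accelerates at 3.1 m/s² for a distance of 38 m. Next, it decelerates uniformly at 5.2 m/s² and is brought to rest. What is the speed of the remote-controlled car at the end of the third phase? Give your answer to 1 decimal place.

Phase 1 (decelerating): v₀ = 11.0 m/s, a = -4.9 m/s².
v² = v₀² + 2aΔx = 11.0² + 2·-4.9·6 = 62.2 → v = 7.89 m/s
t = (v − v₀)/a = (7.89 − 11.0)/-4.9 = 0.635 s

Phase 2 (constant speed): v₀ = 7.89 m/s, a = 0 m/s².
Constant speed: t = d/v = 21/7.89 = 2.66 s

Phase 3 (accelerating): v₀ = 7.89 m/s, a = 3.1 m/s².
v² = v₀² + 2aΔx = 7.89² + 2·3.1·38 = 298 → v = 17.3 m/s
t = (v − v₀)/a = (17.3 − 7.89)/3.1 = 3.02 s
Speed at end of phase 3 = 17.3 m/s

17.3 m/s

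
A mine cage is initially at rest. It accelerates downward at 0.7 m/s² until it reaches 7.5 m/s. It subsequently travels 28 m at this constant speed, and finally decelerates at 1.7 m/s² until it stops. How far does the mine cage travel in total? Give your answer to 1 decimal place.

Phase 1 (accelerating): v₀ = 0 m/s, a = 0.7 m/s².
v = v₀ + at → t = (7.5 − 0) / 0.7 = 10.7 s
v² = v₀² + 2aΔx → Δx = (7.5² − 0²)/(2·0.7) = 40.2 m

Phase 2 (constant speed): v₀ = 7.50 m/s, a = 0 m/s².
Constant speed: t = d/v = 28/7.50 = 3.73 s

Phase 3 (decelerating): v₀ = 7.50 m/s, a = -1.7 m/s².
v = v₀ + at → t = (0 − 7.50) / -1.7 = 4.41 s
v² = v₀² + 2aΔx → Δx = (0² − 7.50²)/(2·-1.7) = 16.5 m
Total distance = 40.2 + 28.0 + 16.5 = 84.7 m

84.7 m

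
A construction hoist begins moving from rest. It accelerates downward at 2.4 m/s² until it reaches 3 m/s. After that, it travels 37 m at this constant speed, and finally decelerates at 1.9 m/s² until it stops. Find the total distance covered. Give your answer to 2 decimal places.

Phase 1 (accelerating): v₀ = 0 m/s, a = 2.4 m/s².
v = v₀ + at → t = (3 − 0) / 2.4 = 1.25 s
v² = v₀² + 2aΔx → Δx = (3² − 0²)/(2·2.4) = 1.88 m

Phase 2 (constant speed): v₀ = 3.00 m/s, a = 0 m/s².
Constant speed: t = d/v = 37/3.00 = 12.3 s

Phase 3 (decelerating): v₀ = 3.00 m/s, a = -1.9 m/s².
v = v₀ + at → t = (0 − 3.00) / -1.9 = 1.58 s
v² = v₀² + 2aΔx → Δx = (0² − 3.00²)/(2·-1.9) = 2.37 m
Total distance = 1.88 + 37.0 + 2.37 = 41.2 m

41.24 m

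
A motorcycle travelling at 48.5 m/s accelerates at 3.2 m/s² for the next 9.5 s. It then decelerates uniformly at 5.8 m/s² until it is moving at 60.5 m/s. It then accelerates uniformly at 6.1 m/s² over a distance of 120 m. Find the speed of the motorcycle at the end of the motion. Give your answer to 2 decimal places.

71.58 m/s

Phase 1 (accelerating): v₀ = 48.5 m/s, a = 3.2 m/s².
v = v₀ + at = 48.5 + (3.2)(9.5) = 78.9 m/s
Δx = v₀t + ½at² = 48.5·9.5 + 0.5·3.2·9.5² = 605 m

Phase 2 (decelerating): v₀ = 78.9 m/s, a = -5.8 m/s².
v = v₀ + at → t = (60.5 − 78.9) / -5.8 = 3.17 s
v² = v₀² + 2aΔx → Δx = (60.5² − 78.9²)/(2·-5.8) = 221 m

Phase 3 (accelerating): v₀ = 60.5 m/s, a = 6.1 m/s².
v² = v₀² + 2aΔx = 60.5² + 2·6.1·120 = 5120 → v = 71.6 m/s
t = (v − v₀)/a = (71.6 − 60.5)/6.1 = 1.82 s
Final speed = 71.6 m/s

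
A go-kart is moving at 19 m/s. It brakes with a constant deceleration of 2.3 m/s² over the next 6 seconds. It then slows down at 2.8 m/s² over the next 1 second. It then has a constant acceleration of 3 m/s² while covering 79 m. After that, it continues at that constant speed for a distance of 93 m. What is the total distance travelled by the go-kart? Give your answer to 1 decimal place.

Phase 1 (decelerating): v₀ = 19.0 m/s, a = -2.3 m/s².
v = v₀ + at = 19.0 + (-2.3)(6) = 5.20 m/s
Δx = v₀t + ½at² = 19.0·6 + 0.5·-2.3·6² = 72.6 m

Phase 2 (decelerating): v₀ = 5.20 m/s, a = -2.8 m/s².
v = v₀ + at = 5.20 + (-2.8)(1) = 2.40 m/s
Δx = v₀t + ½at² = 5.20·1 + 0.5·-2.8·1² = 3.80 m

Phase 3 (accelerating): v₀ = 2.40 m/s, a = 3 m/s².
v² = v₀² + 2aΔx = 2.40² + 2·3·79 = 480 → v = 21.9 m/s
t = (v − v₀)/a = (21.9 − 2.40)/3 = 6.50 s

Phase 4 (constant speed): v₀ = 21.9 m/s, a = 0 m/s².
Constant speed: t = d/v = 93/21.9 = 4.25 s
Total distance = 72.6 + 3.80 + 79.0 + 93.0 = 248 m

248.4 m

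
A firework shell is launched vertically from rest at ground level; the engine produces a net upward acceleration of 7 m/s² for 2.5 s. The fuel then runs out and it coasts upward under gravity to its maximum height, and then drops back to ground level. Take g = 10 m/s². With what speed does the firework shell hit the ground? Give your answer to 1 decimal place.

Phase 1 (powered ascent): v₀ = 0 m/s, a = 7 m/s².
v = v₀ + at = 0 + (7)(2.5) = 17.5 m/s
Δx = v₀t + ½at² = 0·2.5 + 0.5·7·2.5² = 21.9 m

Phase 2 (coasting upward): v₀ = 17.5 m/s, a = -10 m/s².
v = v₀ + at → t = (0 − 17.5) / -10 = 1.75 s
v² = v₀² + 2aΔx → Δx = (0² − 17.5²)/(2·-10) = 15.3 m

Phase 3 (free fall): v₀ = 0 m/s, a = -10 m/s².
Falls 37.2 m from rest: t = √(2·37.2/10) = 2.73 s; v = g·t = 27.3 m/s.
Impact speed = 27.3 m/s

27.3 m/s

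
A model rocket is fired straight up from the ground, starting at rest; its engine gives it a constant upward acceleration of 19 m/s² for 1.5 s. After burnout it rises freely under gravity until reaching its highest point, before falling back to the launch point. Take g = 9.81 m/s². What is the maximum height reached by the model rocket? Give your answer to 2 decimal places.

Phase 1 (powered ascent): v₀ = 0 m/s, a = 19 m/s².
v = v₀ + at = 0 + (19)(1.5) = 28.5 m/s
Δx = v₀t + ½at² = 0·1.5 + 0.5·19·1.5² = 21.4 m

Phase 2 (coasting upward): v₀ = 28.5 m/s, a = -9.81 m/s².
v = v₀ + at → t = (0 − 28.5) / -9.81 = 2.91 s
v² = v₀² + 2aΔx → Δx = (0² − 28.5²)/(2·-9.81) = 41.4 m
Maximum height = 21.4 + 41.4 = 62.8 m

62.77 m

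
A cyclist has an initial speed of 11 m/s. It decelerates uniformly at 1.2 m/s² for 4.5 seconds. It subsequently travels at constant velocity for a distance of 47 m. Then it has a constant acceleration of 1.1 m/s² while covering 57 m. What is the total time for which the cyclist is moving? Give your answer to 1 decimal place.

19.2 s

Phase 1 (decelerating): v₀ = 11.0 m/s, a = -1.2 m/s².
v = v₀ + at = 11.0 + (-1.2)(4.5) = 5.60 m/s
Δx = v₀t + ½at² = 11.0·4.5 + 0.5·-1.2·4.5² = 37.4 m

Phase 2 (constant speed): v₀ = 5.60 m/s, a = 0 m/s².
Constant speed: t = d/v = 47/5.60 = 8.39 s

Phase 3 (accelerating): v₀ = 5.60 m/s, a = 1.1 m/s².
v² = v₀² + 2aΔx = 5.60² + 2·1.1·57 = 157 → v = 12.5 m/s
t = (v − v₀)/a = (12.5 − 5.60)/1.1 = 6.29 s
Total time = 4.50 + 8.39 + 6.29 = 19.2 s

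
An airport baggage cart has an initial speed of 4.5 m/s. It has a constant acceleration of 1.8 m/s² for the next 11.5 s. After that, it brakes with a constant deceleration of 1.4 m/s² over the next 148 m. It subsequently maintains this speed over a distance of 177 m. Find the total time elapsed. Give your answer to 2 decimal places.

Phase 1 (accelerating): v₀ = 4.50 m/s, a = 1.8 m/s².
v = v₀ + at = 4.50 + (1.8)(11.5) = 25.2 m/s
Δx = v₀t + ½at² = 4.50·11.5 + 0.5·1.8·11.5² = 171 m

Phase 2 (decelerating): v₀ = 25.2 m/s, a = -1.4 m/s².
v² = v₀² + 2aΔx = 25.2² + 2·-1.4·148 = 221 → v = 14.9 m/s
t = (v − v₀)/a = (14.9 − 25.2)/-1.4 = 7.39 s

Phase 3 (constant speed): v₀ = 14.9 m/s, a = 0 m/s².
Constant speed: t = d/v = 177/14.9 = 11.9 s
Total time = 11.5 + 7.39 + 11.9 = 30.8 s

30.81 s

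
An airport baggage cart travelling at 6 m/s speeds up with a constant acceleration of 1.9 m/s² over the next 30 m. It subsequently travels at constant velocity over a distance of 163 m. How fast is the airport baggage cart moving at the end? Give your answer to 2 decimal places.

Phase 1 (accelerating): v₀ = 6.00 m/s, a = 1.9 m/s².
v² = v₀² + 2aΔx = 6.00² + 2·1.9·30 = 150 → v = 12.2 m/s
t = (v − v₀)/a = (12.2 − 6.00)/1.9 = 3.29 s

Phase 2 (constant speed): v₀ = 12.2 m/s, a = 0 m/s².
Constant speed: t = d/v = 163/12.2 = 13.3 s
Final speed = 12.2 m/s

12.25 m/s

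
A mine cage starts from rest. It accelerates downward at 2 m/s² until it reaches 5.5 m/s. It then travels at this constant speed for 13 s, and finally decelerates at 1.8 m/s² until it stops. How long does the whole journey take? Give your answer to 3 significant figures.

Phase 1 (accelerating): v₀ = 0 m/s, a = 2 m/s².
v = v₀ + at → t = (5.5 − 0) / 2 = 2.75 s
v² = v₀² + 2aΔx → Δx = (5.5² − 0²)/(2·2) = 7.56 m

Phase 2 (constant speed): v₀ = 5.50 m/s, a = 0 m/s².
v = v₀ + at = 5.50 + (0)(13) = 5.50 m/s
Δx = v₀t + ½at² = 5.50·13 + 0.5·0·13² = 71.5 m

Phase 3 (decelerating): v₀ = 5.50 m/s, a = -1.8 m/s².
v = v₀ + at → t = (0 − 5.50) / -1.8 = 3.06 s
v² = v₀² + 2aΔx → Δx = (0² − 5.50²)/(2·-1.8) = 8.40 m
Total time = 2.75 + 13.0 + 3.06 = 18.8 s

18.8 s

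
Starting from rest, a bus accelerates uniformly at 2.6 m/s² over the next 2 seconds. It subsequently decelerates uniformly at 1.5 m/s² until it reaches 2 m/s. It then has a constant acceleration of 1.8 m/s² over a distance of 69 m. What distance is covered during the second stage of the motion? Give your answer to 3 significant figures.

7.68 m

Phase 1 (accelerating): v₀ = 0 m/s, a = 2.6 m/s².
v = v₀ + at = 0 + (2.6)(2) = 5.20 m/s
Δx = v₀t + ½at² = 0·2 + 0.5·2.6·2² = 5.20 m

Phase 2 (decelerating): v₀ = 5.20 m/s, a = -1.5 m/s².
v = v₀ + at → t = (2 − 5.20) / -1.5 = 2.13 s
v² = v₀² + 2aΔx → Δx = (2² − 5.20²)/(2·-1.5) = 7.68 m
Distance in phase 2 = 7.68 m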